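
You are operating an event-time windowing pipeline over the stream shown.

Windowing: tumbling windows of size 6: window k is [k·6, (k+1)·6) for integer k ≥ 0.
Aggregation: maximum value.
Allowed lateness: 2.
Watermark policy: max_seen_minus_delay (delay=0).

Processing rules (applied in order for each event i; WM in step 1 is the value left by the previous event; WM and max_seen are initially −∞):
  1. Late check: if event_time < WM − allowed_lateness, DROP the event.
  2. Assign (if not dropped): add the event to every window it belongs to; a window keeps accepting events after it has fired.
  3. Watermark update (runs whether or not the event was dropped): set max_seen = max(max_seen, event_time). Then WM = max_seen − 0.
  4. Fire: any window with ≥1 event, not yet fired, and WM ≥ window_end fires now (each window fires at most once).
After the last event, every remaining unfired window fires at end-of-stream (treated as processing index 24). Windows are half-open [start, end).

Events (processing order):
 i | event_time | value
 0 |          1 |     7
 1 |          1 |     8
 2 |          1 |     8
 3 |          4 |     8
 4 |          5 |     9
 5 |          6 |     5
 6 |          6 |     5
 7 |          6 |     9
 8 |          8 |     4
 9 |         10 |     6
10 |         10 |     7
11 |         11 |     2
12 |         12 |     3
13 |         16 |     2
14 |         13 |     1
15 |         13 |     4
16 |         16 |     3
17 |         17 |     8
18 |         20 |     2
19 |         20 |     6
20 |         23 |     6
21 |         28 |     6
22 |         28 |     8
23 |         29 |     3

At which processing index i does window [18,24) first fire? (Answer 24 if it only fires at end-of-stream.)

i=0 t=1 v=7: → [0,6); WM=1
i=1 t=1 v=8: → [0,6); WM=1
i=2 t=1 v=8: → [0,6); WM=1
i=3 t=4 v=8: → [0,6); WM=4
i=4 t=5 v=9: → [0,6); WM=5
i=5 t=6 v=5: → [6,12); WM=6; [0,6) fires=9
i=6 t=6 v=5: → [6,12); WM=6
i=7 t=6 v=9: → [6,12); WM=6
i=8 t=8 v=4: → [6,12); WM=8
i=9 t=10 v=6: → [6,12); WM=10
i=10 t=10 v=7: → [6,12); WM=10
i=11 t=11 v=2: → [6,12); WM=11
i=12 t=12 v=3: → [12,18); WM=12; [6,12) fires=9
i=13 t=16 v=2: → [12,18); WM=16
i=14 t=13 v=1: DROP (t<16-2); WM=16
i=15 t=13 v=4: DROP (t<16-2); WM=16
i=16 t=16 v=3: → [12,18); WM=16
i=17 t=17 v=8: → [12,18); WM=17
i=18 t=20 v=2: → [18,24); WM=20; [12,18) fires=8
i=19 t=20 v=6: → [18,24); WM=20
i=20 t=23 v=6: → [18,24); WM=23
i=21 t=28 v=6: → [24,30); WM=28; [18,24) fires=6
i=22 t=28 v=8: → [24,30); WM=28
i=23 t=29 v=3: → [24,30); WM=29

21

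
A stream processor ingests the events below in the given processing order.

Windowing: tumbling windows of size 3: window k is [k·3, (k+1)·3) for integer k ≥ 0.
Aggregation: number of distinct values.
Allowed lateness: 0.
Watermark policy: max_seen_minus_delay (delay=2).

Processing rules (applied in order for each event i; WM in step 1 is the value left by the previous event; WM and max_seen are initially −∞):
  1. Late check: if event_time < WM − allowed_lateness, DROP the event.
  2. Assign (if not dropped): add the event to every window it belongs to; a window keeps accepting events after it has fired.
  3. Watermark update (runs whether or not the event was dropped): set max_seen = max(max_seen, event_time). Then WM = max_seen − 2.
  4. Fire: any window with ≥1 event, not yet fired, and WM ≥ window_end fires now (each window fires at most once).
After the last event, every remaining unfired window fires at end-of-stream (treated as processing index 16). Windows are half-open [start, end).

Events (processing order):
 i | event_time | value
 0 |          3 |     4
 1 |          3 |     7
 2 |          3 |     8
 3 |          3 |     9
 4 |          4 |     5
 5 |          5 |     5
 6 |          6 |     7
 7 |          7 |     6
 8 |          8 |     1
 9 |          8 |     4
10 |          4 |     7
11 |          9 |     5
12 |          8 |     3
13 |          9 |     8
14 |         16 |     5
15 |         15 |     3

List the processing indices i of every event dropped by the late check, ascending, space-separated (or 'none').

i=0 t=3 v=4: → [3,6); WM=1
i=1 t=3 v=7: → [3,6); WM=1
i=2 t=3 v=8: → [3,6); WM=1
i=3 t=3 v=9: → [3,6); WM=1
i=4 t=4 v=5: → [3,6); WM=2
i=5 t=5 v=5: → [3,6); WM=3
i=6 t=6 v=7: → [6,9); WM=4
i=7 t=7 v=6: → [6,9); WM=5
i=8 t=8 v=1: → [6,9); WM=6; [3,6) fires=5
i=9 t=8 v=4: → [6,9); WM=6
i=10 t=4 v=7: DROP (t<6-0); WM=6
i=11 t=9 v=5: → [9,12); WM=7
i=12 t=8 v=3: → [6,9); WM=7
i=13 t=9 v=8: → [9,12); WM=7
i=14 t=16 v=5: → [15,18); WM=14; [6,9) fires=5 [9,12) fires=2
i=15 t=15 v=3: → [15,18); WM=14

10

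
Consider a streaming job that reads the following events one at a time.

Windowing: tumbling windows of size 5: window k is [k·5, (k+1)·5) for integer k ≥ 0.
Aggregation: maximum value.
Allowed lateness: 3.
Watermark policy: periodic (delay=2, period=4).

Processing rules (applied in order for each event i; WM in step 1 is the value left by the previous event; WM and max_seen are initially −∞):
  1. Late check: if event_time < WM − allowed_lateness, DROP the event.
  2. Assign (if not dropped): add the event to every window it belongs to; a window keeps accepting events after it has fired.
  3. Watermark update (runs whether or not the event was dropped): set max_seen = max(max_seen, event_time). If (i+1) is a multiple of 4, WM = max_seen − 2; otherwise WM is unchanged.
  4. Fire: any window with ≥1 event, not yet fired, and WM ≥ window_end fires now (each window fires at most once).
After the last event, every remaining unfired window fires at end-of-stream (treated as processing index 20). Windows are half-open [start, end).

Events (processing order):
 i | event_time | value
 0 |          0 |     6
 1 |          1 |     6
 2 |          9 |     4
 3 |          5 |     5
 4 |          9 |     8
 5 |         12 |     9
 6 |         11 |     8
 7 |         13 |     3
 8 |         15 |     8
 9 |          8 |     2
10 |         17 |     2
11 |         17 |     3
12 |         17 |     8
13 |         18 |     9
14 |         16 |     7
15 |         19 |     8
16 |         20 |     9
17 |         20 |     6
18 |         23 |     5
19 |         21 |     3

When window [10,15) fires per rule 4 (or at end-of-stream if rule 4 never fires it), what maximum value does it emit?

i=0 t=0 v=6: → [0,5); WM=−∞
i=1 t=1 v=6: → [0,5); WM=−∞
i=2 t=9 v=4: → [5,10); WM=−∞
i=3 t=5 v=5: → [5,10); WM=7; [0,5) fires=6
i=4 t=9 v=8: → [5,10); WM=7
i=5 t=12 v=9: → [10,15); WM=7
i=6 t=11 v=8: → [10,15); WM=7
i=7 t=13 v=3: → [10,15); WM=11; [5,10) fires=8
i=8 t=15 v=8: → [15,20); WM=11
i=9 t=8 v=2: → [5,10); WM=11
i=10 t=17 v=2: → [15,20); WM=11
i=11 t=17 v=3: → [15,20); WM=15; [10,15) fires=9
i=12 t=17 v=8: → [15,20); WM=15
i=13 t=18 v=9: → [15,20); WM=15
i=14 t=16 v=7: → [15,20); WM=15
i=15 t=19 v=8: → [15,20); WM=17
i=16 t=20 v=9: → [20,25); WM=17
i=17 t=20 v=6: → [20,25); WM=17
i=18 t=23 v=5: → [20,25); WM=17
i=19 t=21 v=3: → [20,25); WM=21; [15,20) fires=9

9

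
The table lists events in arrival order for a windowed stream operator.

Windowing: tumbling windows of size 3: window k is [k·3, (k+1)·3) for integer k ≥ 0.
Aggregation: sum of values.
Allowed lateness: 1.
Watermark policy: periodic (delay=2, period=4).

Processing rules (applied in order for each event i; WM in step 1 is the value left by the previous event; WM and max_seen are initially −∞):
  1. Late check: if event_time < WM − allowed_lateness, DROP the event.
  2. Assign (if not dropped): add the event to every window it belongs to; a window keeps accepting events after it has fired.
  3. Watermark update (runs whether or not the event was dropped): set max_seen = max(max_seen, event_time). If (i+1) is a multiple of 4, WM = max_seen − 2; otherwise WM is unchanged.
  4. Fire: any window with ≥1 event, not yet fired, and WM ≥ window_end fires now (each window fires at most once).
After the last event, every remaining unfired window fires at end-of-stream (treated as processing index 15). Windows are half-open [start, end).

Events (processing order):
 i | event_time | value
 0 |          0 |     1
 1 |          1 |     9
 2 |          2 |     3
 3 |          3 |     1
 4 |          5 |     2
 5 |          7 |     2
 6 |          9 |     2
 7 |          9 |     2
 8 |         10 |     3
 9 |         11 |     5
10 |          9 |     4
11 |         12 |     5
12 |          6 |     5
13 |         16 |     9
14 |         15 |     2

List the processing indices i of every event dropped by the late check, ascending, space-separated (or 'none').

i=0 t=0 v=1: → [0,3); WM=−∞
i=1 t=1 v=9: → [0,3); WM=−∞
i=2 t=2 v=3: → [0,3); WM=−∞
i=3 t=3 v=1: → [3,6); WM=1
i=4 t=5 v=2: → [3,6); WM=1
i=5 t=7 v=2: → [6,9); WM=1
i=6 t=9 v=2: → [9,12); WM=1
i=7 t=9 v=2: → [9,12); WM=7; [0,3) fires=13 [3,6) fires=3
i=8 t=10 v=3: → [9,12); WM=7
i=9 t=11 v=5: → [9,12); WM=7
i=10 t=9 v=4: → [9,12); WM=7
i=11 t=12 v=5: → [12,15); WM=10; [6,9) fires=2
i=12 t=6 v=5: DROP (t<10-1); WM=10
i=13 t=16 v=9: → [15,18); WM=10
i=14 t=15 v=2: → [15,18); WM=10

12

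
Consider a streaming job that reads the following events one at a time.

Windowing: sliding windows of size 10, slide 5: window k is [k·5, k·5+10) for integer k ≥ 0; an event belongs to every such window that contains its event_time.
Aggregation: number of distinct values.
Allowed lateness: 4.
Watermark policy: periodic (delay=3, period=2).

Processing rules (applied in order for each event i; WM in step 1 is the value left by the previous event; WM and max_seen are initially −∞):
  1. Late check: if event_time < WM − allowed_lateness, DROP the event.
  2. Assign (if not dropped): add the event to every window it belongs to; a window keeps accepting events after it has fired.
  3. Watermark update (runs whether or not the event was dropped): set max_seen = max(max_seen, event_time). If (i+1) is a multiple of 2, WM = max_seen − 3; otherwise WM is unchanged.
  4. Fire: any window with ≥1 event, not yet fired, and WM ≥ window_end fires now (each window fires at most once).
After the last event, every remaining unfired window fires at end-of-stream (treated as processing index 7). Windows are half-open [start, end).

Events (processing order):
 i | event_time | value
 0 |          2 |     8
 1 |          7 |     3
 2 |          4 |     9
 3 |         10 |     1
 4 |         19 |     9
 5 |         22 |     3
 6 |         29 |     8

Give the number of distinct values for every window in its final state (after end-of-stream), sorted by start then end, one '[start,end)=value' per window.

i=0 t=2 v=8: → [0,10); WM=−∞
i=1 t=7 v=3: → [5,15),[0,10); WM=4
i=2 t=4 v=9: → [0,10); WM=4
i=3 t=10 v=1: → [10,20),[5,15); WM=7
i=4 t=19 v=9: → [15,25),[10,20); WM=7
i=5 t=22 v=3: → [20,30),[15,25); WM=19; [0,10) fires=3 [5,15) fires=2
i=6 t=29 v=8: → [25,35),[20,30); WM=19

[0,10)=3 [5,15)=2 [10,20)=2 [15,25)=2 [20,30)=2 [25,35)=1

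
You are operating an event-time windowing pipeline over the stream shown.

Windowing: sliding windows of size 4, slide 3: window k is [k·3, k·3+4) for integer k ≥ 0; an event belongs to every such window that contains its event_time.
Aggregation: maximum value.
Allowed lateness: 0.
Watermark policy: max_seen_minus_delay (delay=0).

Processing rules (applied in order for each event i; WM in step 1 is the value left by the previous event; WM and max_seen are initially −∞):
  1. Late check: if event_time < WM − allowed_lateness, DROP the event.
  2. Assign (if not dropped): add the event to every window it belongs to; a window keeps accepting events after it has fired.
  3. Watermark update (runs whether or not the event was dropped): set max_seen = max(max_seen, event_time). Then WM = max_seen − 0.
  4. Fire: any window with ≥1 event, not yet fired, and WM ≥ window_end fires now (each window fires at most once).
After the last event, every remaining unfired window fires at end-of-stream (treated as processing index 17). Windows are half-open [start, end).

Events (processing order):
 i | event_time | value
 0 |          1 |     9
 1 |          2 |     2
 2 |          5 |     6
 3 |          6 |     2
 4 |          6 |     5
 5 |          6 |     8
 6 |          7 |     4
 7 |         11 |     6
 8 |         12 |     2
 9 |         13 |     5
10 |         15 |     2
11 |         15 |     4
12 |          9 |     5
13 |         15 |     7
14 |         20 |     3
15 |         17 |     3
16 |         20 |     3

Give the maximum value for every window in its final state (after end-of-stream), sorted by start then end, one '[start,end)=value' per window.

[0,4)=9 [3,7)=8 [6,10)=8 [9,13)=6 [12,16)=7 [15,19)=7 [18,22)=3

i=0 t=1 v=9: → [0,4); WM=1
i=1 t=2 v=2: → [0,4); WM=2
i=2 t=5 v=6: → [3,7); WM=5; [0,4) fires=9
i=3 t=6 v=2: → [6,10),[3,7); WM=6
i=4 t=6 v=5: → [6,10),[3,7); WM=6
i=5 t=6 v=8: → [6,10),[3,7); WM=6
i=6 t=7 v=4: → [6,10); WM=7; [3,7) fires=8
i=7 t=11 v=6: → [9,13); WM=11; [6,10) fires=8
i=8 t=12 v=2: → [12,16),[9,13); WM=12
i=9 t=13 v=5: → [12,16); WM=13; [9,13) fires=6
i=10 t=15 v=2: → [15,19),[12,16); WM=15
i=11 t=15 v=4: → [15,19),[12,16); WM=15
i=12 t=9 v=5: DROP (t<15-0); WM=15
i=13 t=15 v=7: → [15,19),[12,16); WM=15
i=14 t=20 v=3: → [18,22); WM=20; [12,16) fires=7 [15,19) fires=7
i=15 t=17 v=3: DROP (t<20-0); WM=20
i=16 t=20 v=3: → [18,22); WM=20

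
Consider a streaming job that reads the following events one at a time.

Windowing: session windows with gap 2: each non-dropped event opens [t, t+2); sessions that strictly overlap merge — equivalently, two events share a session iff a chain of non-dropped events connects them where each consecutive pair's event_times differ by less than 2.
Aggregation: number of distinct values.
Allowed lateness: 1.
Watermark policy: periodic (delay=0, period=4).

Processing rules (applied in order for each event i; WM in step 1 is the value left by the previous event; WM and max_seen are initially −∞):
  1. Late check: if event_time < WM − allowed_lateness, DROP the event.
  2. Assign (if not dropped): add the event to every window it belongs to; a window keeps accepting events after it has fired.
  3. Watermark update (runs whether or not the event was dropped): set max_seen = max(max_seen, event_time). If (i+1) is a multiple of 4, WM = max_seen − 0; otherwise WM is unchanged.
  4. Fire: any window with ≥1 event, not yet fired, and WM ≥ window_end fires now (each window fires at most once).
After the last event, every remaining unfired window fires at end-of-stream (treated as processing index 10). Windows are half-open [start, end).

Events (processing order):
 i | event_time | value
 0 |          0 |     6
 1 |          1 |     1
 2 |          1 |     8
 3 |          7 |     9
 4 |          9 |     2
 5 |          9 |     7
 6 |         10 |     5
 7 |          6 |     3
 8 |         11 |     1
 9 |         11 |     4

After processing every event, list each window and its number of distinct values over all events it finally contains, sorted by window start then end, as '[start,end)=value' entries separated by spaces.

[0,3)=3 [6,9)=2 [9,13)=5

i=0 t=0 v=6: → [0,2); WM=−∞
i=1 t=1 v=1: → [0,3); WM=−∞
i=2 t=1 v=8: → [0,3); WM=−∞
i=3 t=7 v=9: → [7,9); WM=7
i=4 t=9 v=2: → [9,11); WM=7
i=5 t=9 v=7: → [9,11); WM=7
i=6 t=10 v=5: → [9,12); WM=7
i=7 t=6 v=3: → [6,9); WM=10
i=8 t=11 v=1: → [9,13); WM=10
i=9 t=11 v=4: → [9,13); WM=10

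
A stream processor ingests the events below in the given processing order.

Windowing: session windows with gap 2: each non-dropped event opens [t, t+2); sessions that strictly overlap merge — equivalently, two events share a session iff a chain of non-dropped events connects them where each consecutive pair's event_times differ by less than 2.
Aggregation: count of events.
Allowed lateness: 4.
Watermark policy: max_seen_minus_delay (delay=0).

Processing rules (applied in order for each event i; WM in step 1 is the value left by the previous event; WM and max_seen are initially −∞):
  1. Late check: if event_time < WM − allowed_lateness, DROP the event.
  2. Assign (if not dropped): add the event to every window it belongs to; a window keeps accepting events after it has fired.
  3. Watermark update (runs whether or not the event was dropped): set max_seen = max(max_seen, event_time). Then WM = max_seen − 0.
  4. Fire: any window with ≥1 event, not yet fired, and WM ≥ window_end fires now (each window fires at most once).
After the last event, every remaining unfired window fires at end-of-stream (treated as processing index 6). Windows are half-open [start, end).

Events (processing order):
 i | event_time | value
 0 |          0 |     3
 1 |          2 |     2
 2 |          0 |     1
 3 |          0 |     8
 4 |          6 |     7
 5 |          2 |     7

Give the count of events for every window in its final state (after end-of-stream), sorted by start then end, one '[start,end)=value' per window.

i=0 t=0 v=3: → [0,2); WM=0
i=1 t=2 v=2: → [2,4); WM=2
i=2 t=0 v=1: → [0,2); WM=2
i=3 t=0 v=8: → [0,2); WM=2
i=4 t=6 v=7: → [6,8); WM=6
i=5 t=2 v=7: → [2,4); WM=6

[0,2)=3 [2,4)=2 [6,8)=1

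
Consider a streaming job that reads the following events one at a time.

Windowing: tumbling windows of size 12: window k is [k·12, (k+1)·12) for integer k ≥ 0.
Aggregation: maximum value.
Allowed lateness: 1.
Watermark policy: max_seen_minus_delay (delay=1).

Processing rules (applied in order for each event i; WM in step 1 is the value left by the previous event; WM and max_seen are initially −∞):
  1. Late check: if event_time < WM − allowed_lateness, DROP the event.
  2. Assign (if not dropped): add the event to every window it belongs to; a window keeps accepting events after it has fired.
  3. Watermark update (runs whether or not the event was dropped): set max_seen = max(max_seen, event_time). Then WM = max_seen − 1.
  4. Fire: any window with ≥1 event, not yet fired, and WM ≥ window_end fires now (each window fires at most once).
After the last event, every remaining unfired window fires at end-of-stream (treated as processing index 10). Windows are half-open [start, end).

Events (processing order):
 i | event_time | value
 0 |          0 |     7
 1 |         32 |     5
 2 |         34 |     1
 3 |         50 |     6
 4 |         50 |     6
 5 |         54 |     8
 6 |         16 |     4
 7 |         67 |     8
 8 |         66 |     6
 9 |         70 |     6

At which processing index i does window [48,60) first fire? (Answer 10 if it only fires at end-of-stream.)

i=0 t=0 v=7: → [0,12); WM=-1
i=1 t=32 v=5: → [24,36); WM=31; [0,12) fires=7
i=2 t=34 v=1: → [24,36); WM=33
i=3 t=50 v=6: → [48,60); WM=49; [24,36) fires=5
i=4 t=50 v=6: → [48,60); WM=49
i=5 t=54 v=8: → [48,60); WM=53
i=6 t=16 v=4: DROP (t<53-1); WM=53
i=7 t=67 v=8: → [60,72); WM=66; [48,60) fires=8
i=8 t=66 v=6: → [60,72); WM=66
i=9 t=70 v=6: → [60,72); WM=69

7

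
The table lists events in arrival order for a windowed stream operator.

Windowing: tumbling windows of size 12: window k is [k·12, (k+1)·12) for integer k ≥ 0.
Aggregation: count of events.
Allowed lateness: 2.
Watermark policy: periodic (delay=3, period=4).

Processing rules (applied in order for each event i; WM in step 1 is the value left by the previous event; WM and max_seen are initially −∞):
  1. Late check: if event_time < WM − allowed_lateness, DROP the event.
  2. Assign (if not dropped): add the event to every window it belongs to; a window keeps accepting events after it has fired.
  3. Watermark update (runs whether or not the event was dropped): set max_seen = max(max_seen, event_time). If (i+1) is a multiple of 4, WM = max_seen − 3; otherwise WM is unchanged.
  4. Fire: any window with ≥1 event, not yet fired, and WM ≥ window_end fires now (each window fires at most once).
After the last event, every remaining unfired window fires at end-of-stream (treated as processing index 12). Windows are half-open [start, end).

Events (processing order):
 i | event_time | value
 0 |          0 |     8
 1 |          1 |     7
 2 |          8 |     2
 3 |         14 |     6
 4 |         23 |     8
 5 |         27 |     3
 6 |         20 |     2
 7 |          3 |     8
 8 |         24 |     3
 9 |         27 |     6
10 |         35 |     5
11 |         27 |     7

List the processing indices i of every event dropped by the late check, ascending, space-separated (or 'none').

7

i=0 t=0 v=8: → [0,12); WM=−∞
i=1 t=1 v=7: → [0,12); WM=−∞
i=2 t=8 v=2: → [0,12); WM=−∞
i=3 t=14 v=6: → [12,24); WM=11
i=4 t=23 v=8: → [12,24); WM=11
i=5 t=27 v=3: → [24,36); WM=11
i=6 t=20 v=2: → [12,24); WM=11
i=7 t=3 v=8: DROP (t<11-2); WM=24; [0,12) fires=3 [12,24) fires=3
i=8 t=24 v=3: → [24,36); WM=24
i=9 t=27 v=6: → [24,36); WM=24
i=10 t=35 v=5: → [24,36); WM=24
i=11 t=27 v=7: → [24,36); WM=32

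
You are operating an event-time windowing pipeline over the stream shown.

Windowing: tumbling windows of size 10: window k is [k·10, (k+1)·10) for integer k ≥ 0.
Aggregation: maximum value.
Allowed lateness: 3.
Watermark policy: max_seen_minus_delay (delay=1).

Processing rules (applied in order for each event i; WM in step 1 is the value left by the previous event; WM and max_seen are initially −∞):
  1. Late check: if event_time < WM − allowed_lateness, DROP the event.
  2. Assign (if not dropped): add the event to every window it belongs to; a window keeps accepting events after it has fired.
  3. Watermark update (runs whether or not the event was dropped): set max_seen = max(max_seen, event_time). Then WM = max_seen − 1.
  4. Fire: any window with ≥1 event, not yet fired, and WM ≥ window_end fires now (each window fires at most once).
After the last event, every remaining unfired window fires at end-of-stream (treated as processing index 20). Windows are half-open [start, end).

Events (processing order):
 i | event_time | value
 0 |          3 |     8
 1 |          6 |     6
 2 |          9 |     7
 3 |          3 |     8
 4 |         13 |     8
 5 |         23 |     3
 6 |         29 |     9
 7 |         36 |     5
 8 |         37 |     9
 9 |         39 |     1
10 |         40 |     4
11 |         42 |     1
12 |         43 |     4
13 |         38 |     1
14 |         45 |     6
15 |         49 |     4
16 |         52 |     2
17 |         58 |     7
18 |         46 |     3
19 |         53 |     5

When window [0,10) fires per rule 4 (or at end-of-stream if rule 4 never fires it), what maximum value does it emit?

8

i=0 t=3 v=8: → [0,10); WM=2
i=1 t=6 v=6: → [0,10); WM=5
i=2 t=9 v=7: → [0,10); WM=8
i=3 t=3 v=8: DROP (t<8-3); WM=8
i=4 t=13 v=8: → [10,20); WM=12; [0,10) fires=8
i=5 t=23 v=3: → [20,30); WM=22; [10,20) fires=8
i=6 t=29 v=9: → [20,30); WM=28
i=7 t=36 v=5: → [30,40); WM=35; [20,30) fires=9
i=8 t=37 v=9: → [30,40); WM=36
i=9 t=39 v=1: → [30,40); WM=38
i=10 t=40 v=4: → [40,50); WM=39
i=11 t=42 v=1: → [40,50); WM=41; [30,40) fires=9
i=12 t=43 v=4: → [40,50); WM=42
i=13 t=38 v=1: DROP (t<42-3); WM=42
i=14 t=45 v=6: → [40,50); WM=44
i=15 t=49 v=4: → [40,50); WM=48
i=16 t=52 v=2: → [50,60); WM=51; [40,50) fires=6
i=17 t=58 v=7: → [50,60); WM=57
i=18 t=46 v=3: DROP (t<57-3); WM=57
i=19 t=53 v=5: DROP (t<57-3); WM=57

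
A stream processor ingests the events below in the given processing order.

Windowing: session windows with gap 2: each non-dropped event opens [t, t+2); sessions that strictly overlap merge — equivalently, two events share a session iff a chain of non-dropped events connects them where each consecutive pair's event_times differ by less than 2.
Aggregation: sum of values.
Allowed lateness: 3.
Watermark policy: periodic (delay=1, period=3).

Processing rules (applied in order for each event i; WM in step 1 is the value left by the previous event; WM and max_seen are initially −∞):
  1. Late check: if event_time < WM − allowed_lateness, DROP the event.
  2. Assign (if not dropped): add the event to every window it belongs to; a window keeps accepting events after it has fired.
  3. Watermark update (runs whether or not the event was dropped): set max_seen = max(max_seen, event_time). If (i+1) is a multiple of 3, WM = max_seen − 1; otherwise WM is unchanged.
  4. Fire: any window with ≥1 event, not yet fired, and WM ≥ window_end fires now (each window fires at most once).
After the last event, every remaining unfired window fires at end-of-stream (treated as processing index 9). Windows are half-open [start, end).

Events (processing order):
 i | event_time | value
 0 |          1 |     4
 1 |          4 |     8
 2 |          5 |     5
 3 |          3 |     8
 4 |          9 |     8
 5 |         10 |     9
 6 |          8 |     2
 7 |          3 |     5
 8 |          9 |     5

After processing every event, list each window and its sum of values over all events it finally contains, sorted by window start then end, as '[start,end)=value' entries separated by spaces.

i=0 t=1 v=4: → [1,3); WM=−∞
i=1 t=4 v=8: → [4,6); WM=−∞
i=2 t=5 v=5: → [4,7); WM=4
i=3 t=3 v=8: → [3,7); WM=4
i=4 t=9 v=8: → [9,11); WM=4
i=5 t=10 v=9: → [9,12); WM=9
i=6 t=8 v=2: → [8,12); WM=9
i=7 t=3 v=5: DROP (t<9-3); WM=9
i=8 t=9 v=5: → [8,12); WM=9

[1,3)=4 [3,7)=21 [8,12)=24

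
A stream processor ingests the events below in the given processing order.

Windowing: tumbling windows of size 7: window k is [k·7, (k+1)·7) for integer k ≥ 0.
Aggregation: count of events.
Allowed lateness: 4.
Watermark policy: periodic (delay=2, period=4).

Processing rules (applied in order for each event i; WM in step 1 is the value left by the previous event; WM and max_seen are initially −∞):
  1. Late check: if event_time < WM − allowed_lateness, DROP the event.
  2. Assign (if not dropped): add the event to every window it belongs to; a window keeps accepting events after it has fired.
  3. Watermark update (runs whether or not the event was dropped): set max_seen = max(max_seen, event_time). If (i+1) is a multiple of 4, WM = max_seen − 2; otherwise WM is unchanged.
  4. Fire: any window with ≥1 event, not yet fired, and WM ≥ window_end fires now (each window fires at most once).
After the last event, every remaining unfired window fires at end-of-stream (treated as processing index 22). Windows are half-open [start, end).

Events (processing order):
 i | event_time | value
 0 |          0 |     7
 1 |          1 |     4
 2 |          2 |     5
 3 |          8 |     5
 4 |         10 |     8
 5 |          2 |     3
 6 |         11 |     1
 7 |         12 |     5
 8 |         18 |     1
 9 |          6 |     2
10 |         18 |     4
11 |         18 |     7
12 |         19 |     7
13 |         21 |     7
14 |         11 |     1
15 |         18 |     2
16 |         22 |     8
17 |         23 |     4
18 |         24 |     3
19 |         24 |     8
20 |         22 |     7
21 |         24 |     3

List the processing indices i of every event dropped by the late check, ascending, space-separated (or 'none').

i=0 t=0 v=7: → [0,7); WM=−∞
i=1 t=1 v=4: → [0,7); WM=−∞
i=2 t=2 v=5: → [0,7); WM=−∞
i=3 t=8 v=5: → [7,14); WM=6
i=4 t=10 v=8: → [7,14); WM=6
i=5 t=2 v=3: → [0,7); WM=6
i=6 t=11 v=1: → [7,14); WM=6
i=7 t=12 v=5: → [7,14); WM=10; [0,7) fires=4
i=8 t=18 v=1: → [14,21); WM=10
i=9 t=6 v=2: → [0,7); WM=10
i=10 t=18 v=4: → [14,21); WM=10
i=11 t=18 v=7: → [14,21); WM=16; [7,14) fires=4
i=12 t=19 v=7: → [14,21); WM=16
i=13 t=21 v=7: → [21,28); WM=16
i=14 t=11 v=1: DROP (t<16-4); WM=16
i=15 t=18 v=2: → [14,21); WM=19
i=16 t=22 v=8: → [21,28); WM=19
i=17 t=23 v=4: → [21,28); WM=19
i=18 t=24 v=3: → [21,28); WM=19
i=19 t=24 v=8: → [21,28); WM=22; [14,21) fires=5
i=20 t=22 v=7: → [21,28); WM=22
i=21 t=24 v=3: → [21,28); WM=22

14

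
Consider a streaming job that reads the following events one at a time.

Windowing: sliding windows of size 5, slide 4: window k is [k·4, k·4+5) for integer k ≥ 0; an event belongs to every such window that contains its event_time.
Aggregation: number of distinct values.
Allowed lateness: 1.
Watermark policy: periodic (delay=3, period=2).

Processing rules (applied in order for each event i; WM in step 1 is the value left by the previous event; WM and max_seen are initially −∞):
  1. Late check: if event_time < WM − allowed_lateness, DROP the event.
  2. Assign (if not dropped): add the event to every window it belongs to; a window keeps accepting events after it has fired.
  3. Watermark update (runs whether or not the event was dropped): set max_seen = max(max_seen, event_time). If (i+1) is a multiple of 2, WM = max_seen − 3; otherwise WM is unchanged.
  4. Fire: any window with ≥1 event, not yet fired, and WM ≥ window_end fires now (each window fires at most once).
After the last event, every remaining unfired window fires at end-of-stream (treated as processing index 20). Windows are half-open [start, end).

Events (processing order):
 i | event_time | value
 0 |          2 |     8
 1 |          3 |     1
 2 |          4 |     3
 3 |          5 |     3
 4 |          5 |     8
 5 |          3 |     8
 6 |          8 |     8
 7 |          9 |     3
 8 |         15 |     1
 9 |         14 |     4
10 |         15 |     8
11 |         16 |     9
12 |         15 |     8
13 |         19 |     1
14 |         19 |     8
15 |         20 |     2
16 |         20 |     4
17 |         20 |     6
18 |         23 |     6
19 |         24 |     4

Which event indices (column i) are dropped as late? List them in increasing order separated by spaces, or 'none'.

none

i=0 t=2 v=8: → [0,5); WM=−∞
i=1 t=3 v=1: → [0,5); WM=0
i=2 t=4 v=3: → [4,9),[0,5); WM=0
i=3 t=5 v=3: → [4,9); WM=2
i=4 t=5 v=8: → [4,9); WM=2
i=5 t=3 v=8: → [0,5); WM=2
i=6 t=8 v=8: → [8,13),[4,9); WM=2
i=7 t=9 v=3: → [8,13); WM=6; [0,5) fires=3
i=8 t=15 v=1: → [12,17); WM=6
i=9 t=14 v=4: → [12,17); WM=12; [4,9) fires=2
i=10 t=15 v=8: → [12,17); WM=12
i=11 t=16 v=9: → [16,21),[12,17); WM=13; [8,13) fires=2
i=12 t=15 v=8: → [12,17); WM=13
i=13 t=19 v=1: → [16,21); WM=16
i=14 t=19 v=8: → [16,21); WM=16
i=15 t=20 v=2: → [20,25),[16,21); WM=17; [12,17) fires=4
i=16 t=20 v=4: → [20,25),[16,21); WM=17
i=17 t=20 v=6: → [20,25),[16,21); WM=17
i=18 t=23 v=6: → [20,25); WM=17
i=19 t=24 v=4: → [24,29),[20,25); WM=21; [16,21) fires=6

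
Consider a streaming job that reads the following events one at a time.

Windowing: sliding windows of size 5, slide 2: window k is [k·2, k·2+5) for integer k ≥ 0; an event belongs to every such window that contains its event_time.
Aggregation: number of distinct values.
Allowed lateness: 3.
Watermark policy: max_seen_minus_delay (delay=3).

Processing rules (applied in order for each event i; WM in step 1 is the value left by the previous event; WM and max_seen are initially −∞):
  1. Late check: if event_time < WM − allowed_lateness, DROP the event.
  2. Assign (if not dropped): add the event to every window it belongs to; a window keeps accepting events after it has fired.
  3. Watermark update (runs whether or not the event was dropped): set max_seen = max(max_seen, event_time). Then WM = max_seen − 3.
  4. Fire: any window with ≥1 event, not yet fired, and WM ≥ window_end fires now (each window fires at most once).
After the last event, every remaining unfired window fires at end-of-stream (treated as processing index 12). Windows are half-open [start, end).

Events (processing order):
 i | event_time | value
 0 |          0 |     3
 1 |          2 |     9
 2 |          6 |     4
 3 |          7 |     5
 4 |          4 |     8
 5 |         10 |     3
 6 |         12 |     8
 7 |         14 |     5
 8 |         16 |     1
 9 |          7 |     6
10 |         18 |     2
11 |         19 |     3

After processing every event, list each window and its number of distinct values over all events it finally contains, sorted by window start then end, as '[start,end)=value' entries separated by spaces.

i=0 t=0 v=3: → [0,5); WM=-3
i=1 t=2 v=9: → [2,7),[0,5); WM=-1
i=2 t=6 v=4: → [6,11),[4,9),[2,7); WM=3
i=3 t=7 v=5: → [6,11),[4,9); WM=4
i=4 t=4 v=8: → [4,9),[2,7),[0,5); WM=4
i=5 t=10 v=3: → [10,15),[8,13),[6,11); WM=7; [0,5) fires=3 [2,7) fires=3
i=6 t=12 v=8: → [12,17),[10,15),[8,13); WM=9; [4,9) fires=3
i=7 t=14 v=5: → [14,19),[12,17),[10,15); WM=11; [6,11) fires=3
i=8 t=16 v=1: → [16,21),[14,19),[12,17); WM=13; [8,13) fires=2
i=9 t=7 v=6: DROP (t<13-3); WM=13
i=10 t=18 v=2: → [18,23),[16,21),[14,19); WM=15; [10,15) fires=3
i=11 t=19 v=3: → [18,23),[16,21); WM=16

[0,5)=3 [2,7)=3 [4,9)=3 [6,11)=3 [8,13)=2 [10,15)=3 [12,17)=3 [14,19)=3 [16,21)=3 [18,23)=2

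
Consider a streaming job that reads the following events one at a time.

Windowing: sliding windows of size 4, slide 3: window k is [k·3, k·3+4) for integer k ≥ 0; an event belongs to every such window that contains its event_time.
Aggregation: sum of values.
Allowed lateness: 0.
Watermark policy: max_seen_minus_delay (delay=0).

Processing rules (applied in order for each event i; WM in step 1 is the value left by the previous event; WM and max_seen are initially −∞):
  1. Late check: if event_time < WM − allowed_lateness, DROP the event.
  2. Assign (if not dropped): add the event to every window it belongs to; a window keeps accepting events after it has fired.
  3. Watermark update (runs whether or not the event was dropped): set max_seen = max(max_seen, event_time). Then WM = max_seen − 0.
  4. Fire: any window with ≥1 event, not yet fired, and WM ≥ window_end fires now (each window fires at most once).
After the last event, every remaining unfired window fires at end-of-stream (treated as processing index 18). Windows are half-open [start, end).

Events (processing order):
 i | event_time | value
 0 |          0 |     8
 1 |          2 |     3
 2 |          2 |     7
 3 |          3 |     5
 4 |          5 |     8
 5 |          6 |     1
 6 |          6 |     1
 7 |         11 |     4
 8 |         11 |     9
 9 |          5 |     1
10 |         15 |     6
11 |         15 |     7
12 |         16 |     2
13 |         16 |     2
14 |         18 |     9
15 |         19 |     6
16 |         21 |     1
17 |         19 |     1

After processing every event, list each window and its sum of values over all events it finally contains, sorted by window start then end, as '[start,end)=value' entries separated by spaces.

i=0 t=0 v=8: → [0,4); WM=0
i=1 t=2 v=3: → [0,4); WM=2
i=2 t=2 v=7: → [0,4); WM=2
i=3 t=3 v=5: → [3,7),[0,4); WM=3
i=4 t=5 v=8: → [3,7); WM=5; [0,4) fires=23
i=5 t=6 v=1: → [6,10),[3,7); WM=6
i=6 t=6 v=1: → [6,10),[3,7); WM=6
i=7 t=11 v=4: → [9,13); WM=11; [3,7) fires=15 [6,10) fires=2
i=8 t=11 v=9: → [9,13); WM=11
i=9 t=5 v=1: DROP (t<11-0); WM=11
i=10 t=15 v=6: → [15,19),[12,16); WM=15; [9,13) fires=13
i=11 t=15 v=7: → [15,19),[12,16); WM=15
i=12 t=16 v=2: → [15,19); WM=16; [12,16) fires=13
i=13 t=16 v=2: → [15,19); WM=16
i=14 t=18 v=9: → [18,22),[15,19); WM=18
i=15 t=19 v=6: → [18,22); WM=19; [15,19) fires=26
i=16 t=21 v=1: → [21,25),[18,22); WM=21
i=17 t=19 v=1: DROP (t<21-0); WM=21

[0,4)=23 [3,7)=15 [6,10)=2 [9,13)=13 [12,16)=13 [15,19)=26 [18,22)=16 [21,25)=1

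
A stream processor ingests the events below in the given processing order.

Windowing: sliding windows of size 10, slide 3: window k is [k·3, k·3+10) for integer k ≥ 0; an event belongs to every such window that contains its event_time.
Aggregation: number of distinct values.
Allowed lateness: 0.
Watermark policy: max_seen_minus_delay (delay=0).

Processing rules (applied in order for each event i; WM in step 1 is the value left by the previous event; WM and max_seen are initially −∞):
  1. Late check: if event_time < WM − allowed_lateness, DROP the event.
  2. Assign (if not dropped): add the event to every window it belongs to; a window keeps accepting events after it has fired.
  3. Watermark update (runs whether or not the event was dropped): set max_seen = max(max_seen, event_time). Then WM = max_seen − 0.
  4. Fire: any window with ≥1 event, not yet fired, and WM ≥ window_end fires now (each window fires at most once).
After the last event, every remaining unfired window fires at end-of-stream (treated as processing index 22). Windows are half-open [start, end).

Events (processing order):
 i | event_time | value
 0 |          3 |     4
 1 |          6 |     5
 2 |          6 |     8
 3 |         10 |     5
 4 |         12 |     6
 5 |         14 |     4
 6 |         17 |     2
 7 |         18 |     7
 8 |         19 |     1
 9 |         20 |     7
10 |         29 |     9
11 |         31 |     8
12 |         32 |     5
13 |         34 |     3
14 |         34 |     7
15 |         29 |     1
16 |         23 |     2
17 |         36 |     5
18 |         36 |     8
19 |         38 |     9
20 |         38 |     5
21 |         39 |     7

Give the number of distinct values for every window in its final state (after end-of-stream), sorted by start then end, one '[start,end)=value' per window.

i=0 t=3 v=4: → [3,13),[0,10); WM=3
i=1 t=6 v=5: → [6,16),[3,13),[0,10); WM=6
i=2 t=6 v=8: → [6,16),[3,13),[0,10); WM=6
i=3 t=10 v=5: → [9,19),[6,16),[3,13); WM=10; [0,10) fires=3
i=4 t=12 v=6: → [12,22),[9,19),[6,16),[3,13); WM=12
i=5 t=14 v=4: → [12,22),[9,19),[6,16); WM=14; [3,13) fires=4
i=6 t=17 v=2: → [15,25),[12,22),[9,19); WM=17; [6,16) fires=4
i=7 t=18 v=7: → [18,28),[15,25),[12,22),[9,19); WM=18
i=8 t=19 v=1: → [18,28),[15,25),[12,22); WM=19; [9,19) fires=5
i=9 t=20 v=7: → [18,28),[15,25),[12,22); WM=20
i=10 t=29 v=9: → [27,37),[24,34),[21,31); WM=29; [12,22) fires=5 [15,25) fires=3 [18,28) fires=2
i=11 t=31 v=8: → [30,40),[27,37),[24,34); WM=31; [21,31) fires=1
i=12 t=32 v=5: → [30,40),[27,37),[24,34); WM=32
i=13 t=34 v=3: → [33,43),[30,40),[27,37); WM=34; [24,34) fires=3
i=14 t=34 v=7: → [33,43),[30,40),[27,37); WM=34
i=15 t=29 v=1: DROP (t<34-0); WM=34
i=16 t=23 v=2: DROP (t<34-0); WM=34
i=17 t=36 v=5: → [36,46),[33,43),[30,40),[27,37); WM=36
i=18 t=36 v=8: → [36,46),[33,43),[30,40),[27,37); WM=36
i=19 t=38 v=9: → [36,46),[33,43),[30,40); WM=38; [27,37) fires=5
i=20 t=38 v=5: → [36,46),[33,43),[30,40); WM=38
i=21 t=39 v=7: → [39,49),[36,46),[33,43),[30,40); WM=39

[0,10)=3 [3,13)=4 [6,16)=4 [9,19)=5 [12,22)=5 [15,25)=3 [18,28)=2 [21,31)=1 [24,34)=3 [27,37)=5 [30,40)=5 [33,43)=5 [36,46)=4 [39,49)=1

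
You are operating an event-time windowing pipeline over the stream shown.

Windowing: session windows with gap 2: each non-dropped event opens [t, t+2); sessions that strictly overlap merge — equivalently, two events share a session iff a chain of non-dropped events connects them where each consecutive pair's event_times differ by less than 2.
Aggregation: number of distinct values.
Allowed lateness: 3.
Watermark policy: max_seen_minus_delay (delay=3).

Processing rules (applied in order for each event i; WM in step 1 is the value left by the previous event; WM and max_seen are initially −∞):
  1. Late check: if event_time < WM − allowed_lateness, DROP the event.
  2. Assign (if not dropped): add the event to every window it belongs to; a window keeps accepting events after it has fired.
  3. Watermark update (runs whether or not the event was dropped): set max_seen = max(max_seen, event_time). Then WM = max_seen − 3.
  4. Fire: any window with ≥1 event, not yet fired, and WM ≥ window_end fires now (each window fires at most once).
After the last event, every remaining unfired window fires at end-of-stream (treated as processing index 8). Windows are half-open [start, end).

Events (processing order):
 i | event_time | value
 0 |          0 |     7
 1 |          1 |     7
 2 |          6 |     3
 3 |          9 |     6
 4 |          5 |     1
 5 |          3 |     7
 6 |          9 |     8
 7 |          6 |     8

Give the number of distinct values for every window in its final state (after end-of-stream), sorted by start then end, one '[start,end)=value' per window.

i=0 t=0 v=7: → [0,2); WM=-3
i=1 t=1 v=7: → [0,3); WM=-2
i=2 t=6 v=3: → [6,8); WM=3
i=3 t=9 v=6: → [9,11); WM=6
i=4 t=5 v=1: → [5,8); WM=6
i=5 t=3 v=7: → [3,5); WM=6
i=6 t=9 v=8: → [9,11); WM=6
i=7 t=6 v=8: → [5,8); WM=6

[0,3)=1 [3,5)=1 [5,8)=3 [9,11)=2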